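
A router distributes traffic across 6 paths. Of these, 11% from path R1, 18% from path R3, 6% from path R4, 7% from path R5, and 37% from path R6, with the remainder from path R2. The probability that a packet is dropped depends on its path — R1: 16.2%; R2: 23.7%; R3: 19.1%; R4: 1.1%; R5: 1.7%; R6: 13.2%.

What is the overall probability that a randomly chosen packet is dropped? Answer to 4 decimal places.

P(R2) = 1 − (0.11 + 0.18 + 0.06 + 0.07 + 0.37) = 0.21.
P(L) = P(L|R1)·P(R1) + P(L|R2)·P(R2) + P(L|R3)·P(R3) + P(L|R4)·P(R4) + P(L|R5)·P(R5) + P(L|R6)·P(R6)
      = 0.162·0.11 + 0.237·0.21 + 0.191·0.18 + 0.011·0.06 + 0.017·0.07 + 0.132·0.37
      = 0.01782 + 0.04977 + 0.03438 + 0.00066 + 0.00119 + 0.04884 = 0.15266

P(L) ≈ 0.1527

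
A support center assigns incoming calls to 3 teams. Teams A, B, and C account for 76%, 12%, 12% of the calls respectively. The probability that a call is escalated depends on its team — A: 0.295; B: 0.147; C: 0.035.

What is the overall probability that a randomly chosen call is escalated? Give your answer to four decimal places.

P(E) = P(E|A)·P(A) + P(E|B)·P(B) + P(E|C)·P(C)
      = 0.295·0.76 + 0.147·0.12 + 0.035·0.12
      = 0.2242 + 0.01764 + 0.0042 = 0.24604

P(E) ≈ 0.2460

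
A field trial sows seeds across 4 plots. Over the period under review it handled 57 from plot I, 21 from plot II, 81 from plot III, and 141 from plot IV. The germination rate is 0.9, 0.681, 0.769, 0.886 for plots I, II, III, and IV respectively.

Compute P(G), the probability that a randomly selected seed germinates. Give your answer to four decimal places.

Total: 57 + 21 + 81 + 141 = 300.
P(I) = 57/300 = 0.19. P(II) = 21/300 = 0.07. P(III) = 81/300 = 0.27. P(IV) = 141/300 = 0.47.
P(G) = P(G|I)·P(I) + P(G|II)·P(II) + P(G|III)·P(III) + P(G|IV)·P(IV)
      = 0.9·0.19 + 0.681·0.07 + 0.769·0.27 + 0.886·0.47
      = 0.171 + 0.04767 + 0.20763 + 0.41642 = 0.84272

P(G) ≈ 0.8427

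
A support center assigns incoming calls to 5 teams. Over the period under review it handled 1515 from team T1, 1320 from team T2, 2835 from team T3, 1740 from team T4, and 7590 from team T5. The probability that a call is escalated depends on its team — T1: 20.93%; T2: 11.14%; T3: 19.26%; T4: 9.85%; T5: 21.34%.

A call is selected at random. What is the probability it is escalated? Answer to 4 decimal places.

Total: 1515 + 1320 + 2835 + 1740 + 7590 = 15000.
P(T1) = 1515/15000 = 0.101. P(T2) = 1320/15000 = 0.088. P(T3) = 2835/15000 = 0.189. P(T4) = 1740/15000 = 0.116. P(T5) = 7590/15000 = 0.506.
Summing over the partition,
P(E) = P(E|T1)·P(T1) + P(E|T2)·P(T2) + P(E|T3)·P(T3) + P(E|T4)·P(T4) + P(E|T5)·P(T5)
      = 0.2093·0.101 + 0.1114·0.088 + 0.1926·0.189 + 0.0985·0.116 + 0.2134·0.506
      = 0.0211393 + 0.0098032 + 0.0364014 + 0.011426 + 0.1079804 = 0.1867503

P(E) ≈ 0.1868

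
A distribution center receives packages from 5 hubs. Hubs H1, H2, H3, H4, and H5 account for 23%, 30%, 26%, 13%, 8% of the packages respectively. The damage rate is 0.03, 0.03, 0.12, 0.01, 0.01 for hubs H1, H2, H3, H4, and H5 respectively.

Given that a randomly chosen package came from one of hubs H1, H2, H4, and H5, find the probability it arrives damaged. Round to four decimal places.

0.0243

Let S = {H1, H2, H4, H5}.
P(S) = 0.23 + 0.3 + 0.13 + 0.08 = 0.74.
P(D ∩ S) = 0.03·0.23 + 0.03·0.3 + 0.01·0.13 + 0.01·0.08 = 0.0069 + 0.009 + 0.0013 + 0.0008 = 0.018.
P(D | S) = 0.018 / 0.74 = 0.024324…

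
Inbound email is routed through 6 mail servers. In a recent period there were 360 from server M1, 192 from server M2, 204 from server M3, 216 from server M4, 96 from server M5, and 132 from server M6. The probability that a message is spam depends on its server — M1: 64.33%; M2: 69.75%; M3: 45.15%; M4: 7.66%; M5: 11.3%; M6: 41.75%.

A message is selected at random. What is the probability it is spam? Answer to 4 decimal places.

P(S) ≈ 0.4501

Total: 360 + 192 + 204 + 216 + 96 + 132 = 1200.
P(M1) = 360/1200 = 0.3. P(M2) = 192/1200 = 0.16. P(M3) = 204/1200 = 0.17. P(M4) = 216/1200 = 0.18. P(M5) = 96/1200 = 0.08. P(M6) = 132/1200 = 0.11.
P(S) = P(S|M1)·P(M1) + P(S|M2)·P(M2) + P(S|M3)·P(M3) + P(S|M4)·P(M4) + P(S|M5)·P(M5) + P(S|M6)·P(M6)
      = 0.6433·0.3 + 0.6975·0.16 + 0.4515·0.17 + 0.0766·0.18 + 0.113·0.08 + 0.4175·0.11
      = 0.19299 + 0.1116 + 0.076755 + 0.013788 + 0.00904 + 0.045925 = 0.450098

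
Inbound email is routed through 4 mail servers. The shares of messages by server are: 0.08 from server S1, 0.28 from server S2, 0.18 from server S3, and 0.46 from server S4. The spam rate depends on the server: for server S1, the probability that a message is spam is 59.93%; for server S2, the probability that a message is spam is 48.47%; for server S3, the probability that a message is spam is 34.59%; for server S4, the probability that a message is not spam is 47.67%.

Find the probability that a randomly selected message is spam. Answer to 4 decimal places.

0.4866

P(S|S4) = 1 − 0.4767 = 0.5233.
P(S) = P(S|S1)·P(S1) + P(S|S2)·P(S2) + P(S|S3)·P(S3) + P(S|S4)·P(S4)
      = 0.5993·0.08 + 0.4847·0.28 + 0.3459·0.18 + 0.5233·0.46
      = 0.047944 + 0.135716 + 0.062262 + 0.240718 = 0.48664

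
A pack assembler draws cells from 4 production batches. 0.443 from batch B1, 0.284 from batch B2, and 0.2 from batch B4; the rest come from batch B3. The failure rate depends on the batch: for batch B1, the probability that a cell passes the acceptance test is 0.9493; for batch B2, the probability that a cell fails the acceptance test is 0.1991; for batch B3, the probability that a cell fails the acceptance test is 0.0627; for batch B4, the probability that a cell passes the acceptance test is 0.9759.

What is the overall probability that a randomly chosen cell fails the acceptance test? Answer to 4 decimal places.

P(B3) = 1 − (0.443 + 0.284 + 0.2) = 0.073.
P(F|B1) = 1 − 0.9493 = 0.0507.
P(F|B4) = 1 − 0.9759 = 0.0241.
P(F) = P(F|B1)·P(B1) + P(F|B2)·P(B2) + P(F|B3)·P(B3) + P(F|B4)·P(B4)
      = 0.0507·0.443 + 0.1991·0.284 + 0.0627·0.073 + 0.0241·0.2
      = 0.0224601 + 0.0565444 + 0.0045771 + 0.00482 = 0.0884016

0.0884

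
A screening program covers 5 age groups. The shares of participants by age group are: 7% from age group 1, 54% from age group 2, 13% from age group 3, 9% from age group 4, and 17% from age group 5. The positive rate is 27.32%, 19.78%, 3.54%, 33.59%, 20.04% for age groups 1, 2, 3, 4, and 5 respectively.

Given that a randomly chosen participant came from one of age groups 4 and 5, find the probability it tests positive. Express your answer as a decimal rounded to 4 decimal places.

P(T|S) ≈ 0.2473

Let S = {4, 5}.
P(S) = 0.09 + 0.17 = 0.26.
P(T ∩ S) = 0.3359·0.09 + 0.2004·0.17 = 0.030231 + 0.034068 = 0.064299.
P(T | S) = 0.064299 / 0.26 = 0.247304…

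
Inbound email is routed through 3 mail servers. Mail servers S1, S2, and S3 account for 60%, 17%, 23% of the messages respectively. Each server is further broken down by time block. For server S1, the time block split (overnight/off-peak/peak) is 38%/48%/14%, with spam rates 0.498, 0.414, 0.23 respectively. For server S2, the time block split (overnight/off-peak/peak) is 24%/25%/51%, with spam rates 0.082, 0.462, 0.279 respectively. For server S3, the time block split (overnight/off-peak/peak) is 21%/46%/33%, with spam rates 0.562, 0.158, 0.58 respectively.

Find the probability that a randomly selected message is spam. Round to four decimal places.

P(S) ≈ 0.3871

P(S|S1) = 0.38·0.498 + 0.48·0.414 + 0.14·0.23 = 0.18924 + 0.19872 + 0.0322 = 0.42016
P(S|S2) = 0.24·0.082 + 0.25·0.462 + 0.51·0.279 = 0.01968 + 0.1155 + 0.14229 = 0.27747
P(S|S3) = 0.21·0.562 + 0.46·0.158 + 0.33·0.58 = 0.11802 + 0.07268 + 0.1914 = 0.3821
By total probability over the outer partition,
P(S) = 0.6·0.42016 + 0.17·0.27747 + 0.23·0.3821
      = 0.252096 + 0.0471699 + 0.087883 = 0.3871489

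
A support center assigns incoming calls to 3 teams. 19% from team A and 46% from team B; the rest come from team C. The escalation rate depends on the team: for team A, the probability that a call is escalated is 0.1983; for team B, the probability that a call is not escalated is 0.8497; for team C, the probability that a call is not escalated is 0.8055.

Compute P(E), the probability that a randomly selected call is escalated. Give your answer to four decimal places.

P(E) ≈ 0.1749

P(C) = 1 − (0.19 + 0.46) = 0.35.
P(E|B) = 1 − 0.8497 = 0.1503.
P(E|C) = 1 − 0.8055 = 0.1945.
By the law of total probability,
P(E) = P(E|A)·P(A) + P(E|B)·P(B) + P(E|C)·P(C)
      = 0.1983·0.19 + 0.1503·0.46 + 0.1945·0.35
      = 0.037677 + 0.069138 + 0.068075 = 0.17489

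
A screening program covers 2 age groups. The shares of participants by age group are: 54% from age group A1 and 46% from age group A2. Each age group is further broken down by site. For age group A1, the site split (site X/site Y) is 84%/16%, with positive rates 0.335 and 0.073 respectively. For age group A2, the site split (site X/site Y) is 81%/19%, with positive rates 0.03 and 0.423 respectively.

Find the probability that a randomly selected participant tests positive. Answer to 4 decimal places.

P(T|A1) = 0.84·0.335 + 0.16·0.073 = 0.2814 + 0.01168 = 0.29308
P(T|A2) = 0.81·0.03 + 0.19·0.423 = 0.0243 + 0.08037 = 0.10467
By total probability over the outer partition,
P(T) = 0.54·0.29308 + 0.46·0.10467
      = 0.1582632 + 0.0481482 = 0.2064114

P(T) ≈ 0.2064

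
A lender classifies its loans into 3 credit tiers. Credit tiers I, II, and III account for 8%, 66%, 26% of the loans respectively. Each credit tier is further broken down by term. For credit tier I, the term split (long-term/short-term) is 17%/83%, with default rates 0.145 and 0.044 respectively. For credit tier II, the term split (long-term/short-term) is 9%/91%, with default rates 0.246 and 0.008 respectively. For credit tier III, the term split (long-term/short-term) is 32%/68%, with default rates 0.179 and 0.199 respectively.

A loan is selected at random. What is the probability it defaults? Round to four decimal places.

0.0744

P(D|I) = 0.17·0.145 + 0.83·0.044 = 0.02465 + 0.03652 = 0.06117
P(D|II) = 0.09·0.246 + 0.91·0.008 = 0.02214 + 0.00728 = 0.02942
P(D|III) = 0.32·0.179 + 0.68·0.199 = 0.05728 + 0.13532 = 0.1926
By total probability over the outer partition,
P(D) = 0.08·0.06117 + 0.66·0.02942 + 0.26·0.1926
      = 0.0048936 + 0.0194172 + 0.050076 = 0.0743868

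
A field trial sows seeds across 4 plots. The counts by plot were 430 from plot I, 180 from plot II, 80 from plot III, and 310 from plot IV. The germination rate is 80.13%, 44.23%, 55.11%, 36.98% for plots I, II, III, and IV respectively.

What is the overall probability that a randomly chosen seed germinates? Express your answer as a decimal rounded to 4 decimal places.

0.5829

Total: 430 + 180 + 80 + 310 = 1000.
P(I) = 430/1000 = 0.43. P(II) = 180/1000 = 0.18. P(III) = 80/1000 = 0.08. P(IV) = 310/1000 = 0.31.
P(G) = P(G|I)·P(I) + P(G|II)·P(II) + P(G|III)·P(III) + P(G|IV)·P(IV)
      = 0.8013·0.43 + 0.4423·0.18 + 0.5511·0.08 + 0.3698·0.31
      = 0.344559 + 0.079614 + 0.044088 + 0.114638 = 0.582899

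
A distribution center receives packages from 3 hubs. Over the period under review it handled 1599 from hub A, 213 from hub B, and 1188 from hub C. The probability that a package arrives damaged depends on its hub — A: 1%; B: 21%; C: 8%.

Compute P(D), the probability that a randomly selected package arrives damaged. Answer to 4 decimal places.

0.0519

Total: 1599 + 213 + 1188 = 3000.
P(A) = 1599/3000 = 0.533. P(B) = 213/3000 = 0.071. P(C) = 1188/3000 = 0.396.
P(D) = P(D|A)·P(A) + P(D|B)·P(B) + P(D|C)·P(C)
      = 0.01·0.533 + 0.21·0.071 + 0.08·0.396
      = 0.00533 + 0.01491 + 0.03168 = 0.05192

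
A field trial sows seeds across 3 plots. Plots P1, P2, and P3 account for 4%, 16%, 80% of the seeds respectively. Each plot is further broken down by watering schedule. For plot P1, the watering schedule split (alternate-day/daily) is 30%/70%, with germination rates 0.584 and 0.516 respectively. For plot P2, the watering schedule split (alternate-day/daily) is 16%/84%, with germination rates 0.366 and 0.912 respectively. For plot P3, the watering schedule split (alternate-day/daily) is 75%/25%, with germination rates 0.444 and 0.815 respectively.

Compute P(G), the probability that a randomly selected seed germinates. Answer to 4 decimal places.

P(G|P1) = 0.3·0.584 + 0.7·0.516 = 0.1752 + 0.3612 = 0.5364
P(G|P2) = 0.16·0.366 + 0.84·0.912 = 0.05856 + 0.76608 = 0.82464
P(G|P3) = 0.75·0.444 + 0.25·0.815 = 0.333 + 0.20375 = 0.53675
Then overall,
P(G) = 0.04·0.5364 + 0.16·0.82464 + 0.8·0.53675
      = 0.021456 + 0.1319424 + 0.4294 = 0.5827984

0.5828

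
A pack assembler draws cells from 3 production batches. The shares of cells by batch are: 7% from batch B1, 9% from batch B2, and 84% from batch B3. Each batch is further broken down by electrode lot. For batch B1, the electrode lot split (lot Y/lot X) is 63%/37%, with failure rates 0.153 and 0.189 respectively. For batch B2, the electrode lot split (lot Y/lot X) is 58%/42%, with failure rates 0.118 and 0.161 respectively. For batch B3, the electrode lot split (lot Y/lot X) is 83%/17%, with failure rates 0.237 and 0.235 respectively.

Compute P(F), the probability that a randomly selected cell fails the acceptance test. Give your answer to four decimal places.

P(F|B1) = 0.63·0.153 + 0.37·0.189 = 0.09639 + 0.06993 = 0.16632
P(F|B2) = 0.58·0.118 + 0.42·0.161 = 0.06844 + 0.06762 = 0.13606
P(F|B3) = 0.83·0.237 + 0.17·0.235 = 0.19671 + 0.03995 = 0.23666
By total probability over the outer partition,
P(F) = 0.07·0.16632 + 0.09·0.13606 + 0.84·0.23666
      = 0.0116424 + 0.0122454 + 0.1987944 = 0.2226822

0.2227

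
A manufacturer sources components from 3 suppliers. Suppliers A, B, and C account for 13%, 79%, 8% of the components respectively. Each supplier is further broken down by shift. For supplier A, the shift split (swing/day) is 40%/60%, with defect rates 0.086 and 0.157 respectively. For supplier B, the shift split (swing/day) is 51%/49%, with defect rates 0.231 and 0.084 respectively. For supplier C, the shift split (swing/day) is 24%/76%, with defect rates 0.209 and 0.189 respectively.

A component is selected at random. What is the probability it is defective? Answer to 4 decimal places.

0.1578

P(D|A) = 0.4·0.086 + 0.6·0.157 = 0.0344 + 0.0942 = 0.1286
P(D|B) = 0.51·0.231 + 0.49·0.084 = 0.11781 + 0.04116 = 0.15897
P(D|C) = 0.24·0.209 + 0.76·0.189 = 0.05016 + 0.14364 = 0.1938
By total probability over the outer partition,
P(D) = 0.13·0.1286 + 0.79·0.15897 + 0.08·0.1938
      = 0.016718 + 0.1255863 + 0.015504 = 0.1578083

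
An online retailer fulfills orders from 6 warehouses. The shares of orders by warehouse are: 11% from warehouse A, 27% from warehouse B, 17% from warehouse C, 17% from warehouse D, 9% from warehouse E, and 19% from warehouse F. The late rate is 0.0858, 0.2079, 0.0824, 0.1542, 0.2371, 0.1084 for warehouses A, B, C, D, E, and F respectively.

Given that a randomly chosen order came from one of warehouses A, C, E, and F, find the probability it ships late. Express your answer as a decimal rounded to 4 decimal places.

Let S = {A, C, E, F}.
P(S) = 0.11 + 0.17 + 0.09 + 0.19 = 0.56.
P(L ∩ S) = 0.0858·0.11 + 0.0824·0.17 + 0.2371·0.09 + 0.1084·0.19 = 0.009438 + 0.014008 + 0.021339 + 0.020596 = 0.065381.
P(L | S) = 0.065381 / 0.56 = 0.116752…

P(L|S) ≈ 0.1168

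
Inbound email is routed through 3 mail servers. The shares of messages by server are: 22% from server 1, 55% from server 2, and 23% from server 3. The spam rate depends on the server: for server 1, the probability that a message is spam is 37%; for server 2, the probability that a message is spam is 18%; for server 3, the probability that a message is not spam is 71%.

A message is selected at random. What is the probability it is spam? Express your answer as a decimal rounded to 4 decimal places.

P(S|3) = 1 − 0.71 = 0.29.
P(S) = P(S|1)·P(1) + P(S|2)·P(2) + P(S|3)·P(3)
      = 0.37·0.22 + 0.18·0.55 + 0.29·0.23
      = 0.0814 + 0.099 + 0.0667 = 0.2471

0.2471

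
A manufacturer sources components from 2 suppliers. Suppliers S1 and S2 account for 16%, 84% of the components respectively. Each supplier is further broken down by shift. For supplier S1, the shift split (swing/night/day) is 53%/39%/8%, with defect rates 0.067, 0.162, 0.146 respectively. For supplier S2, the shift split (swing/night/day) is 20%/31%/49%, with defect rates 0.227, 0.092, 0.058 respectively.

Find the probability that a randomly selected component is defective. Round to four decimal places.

P(D|S1) = 0.53·0.067 + 0.39·0.162 + 0.08·0.146 = 0.03551 + 0.06318 + 0.01168 = 0.11037
P(D|S2) = 0.2·0.227 + 0.31·0.092 + 0.49·0.058 = 0.0454 + 0.02852 + 0.02842 = 0.10234
Then overall,
P(D) = 0.16·0.11037 + 0.84·0.10234
      = 0.0176592 + 0.0859656 = 0.1036248

P(D) ≈ 0.1036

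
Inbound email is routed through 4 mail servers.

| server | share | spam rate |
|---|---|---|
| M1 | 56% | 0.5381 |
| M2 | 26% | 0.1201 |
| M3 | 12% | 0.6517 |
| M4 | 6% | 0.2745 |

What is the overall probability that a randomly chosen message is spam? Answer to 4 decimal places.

0.4272

P(S) = P(S|M1)·P(M1) + P(S|M2)·P(M2) + P(S|M3)·P(M3) + P(S|M4)·P(M4)
      = 0.5381·0.56 + 0.1201·0.26 + 0.6517·0.12 + 0.2745·0.06
      = 0.301336 + 0.031226 + 0.078204 + 0.01647 = 0.427236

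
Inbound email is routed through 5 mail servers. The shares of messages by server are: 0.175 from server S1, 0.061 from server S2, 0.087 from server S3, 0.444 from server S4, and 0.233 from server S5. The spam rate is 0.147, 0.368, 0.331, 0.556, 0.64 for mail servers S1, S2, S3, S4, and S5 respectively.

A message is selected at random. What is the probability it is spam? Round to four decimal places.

Summing over the partition,
P(S) = P(S|S1)·P(S1) + P(S|S2)·P(S2) + P(S|S3)·P(S3) + P(S|S4)·P(S4) + P(S|S5)·P(S5)
      = 0.147·0.175 + 0.368·0.061 + 0.331·0.087 + 0.556·0.444 + 0.64·0.233
      = 0.025725 + 0.022448 + 0.028797 + 0.246864 + 0.14912 = 0.472954

P(S) ≈ 0.4730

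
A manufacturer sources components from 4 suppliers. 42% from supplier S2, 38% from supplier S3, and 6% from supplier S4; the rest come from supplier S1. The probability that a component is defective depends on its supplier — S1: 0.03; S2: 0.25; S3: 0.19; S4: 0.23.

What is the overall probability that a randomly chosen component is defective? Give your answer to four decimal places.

P(D) ≈ 0.1952

P(S1) = 1 − (0.42 + 0.38 + 0.06) = 0.14.
Summing over the partition,
P(D) = P(D|S1)·P(S1) + P(D|S2)·P(S2) + P(D|S3)·P(S3) + P(D|S4)·P(S4)
      = 0.03·0.14 + 0.25·0.42 + 0.19·0.38 + 0.23·0.06
      = 0.0042 + 0.105 + 0.0722 + 0.0138 = 0.1952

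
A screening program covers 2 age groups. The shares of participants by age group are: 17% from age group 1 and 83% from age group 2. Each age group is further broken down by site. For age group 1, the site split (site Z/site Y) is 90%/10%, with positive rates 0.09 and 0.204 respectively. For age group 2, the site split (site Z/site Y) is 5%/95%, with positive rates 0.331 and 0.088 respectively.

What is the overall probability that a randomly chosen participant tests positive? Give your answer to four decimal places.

P(T|1) = 0.9·0.09 + 0.1·0.204 = 0.081 + 0.0204 = 0.1014
P(T|2) = 0.05·0.331 + 0.95·0.088 = 0.01655 + 0.0836 = 0.10015
Then overall,
P(T) = 0.17·0.1014 + 0.83·0.10015
      = 0.017238 + 0.0831245 = 0.1003625

P(T) ≈ 0.1004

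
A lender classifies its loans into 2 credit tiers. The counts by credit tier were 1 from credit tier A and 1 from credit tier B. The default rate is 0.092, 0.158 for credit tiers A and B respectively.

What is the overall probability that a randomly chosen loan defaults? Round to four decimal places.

Total: 1 + 1 = 2.
P(A) = 1/2 = 0.5. P(B) = 1/2 = 0.5.
Summing over the partition,
P(D) = P(D|A)·P(A) + P(D|B)·P(B)
      = 0.092·0.5 + 0.158·0.5
      = 0.046 + 0.079 = 0.125

0.1250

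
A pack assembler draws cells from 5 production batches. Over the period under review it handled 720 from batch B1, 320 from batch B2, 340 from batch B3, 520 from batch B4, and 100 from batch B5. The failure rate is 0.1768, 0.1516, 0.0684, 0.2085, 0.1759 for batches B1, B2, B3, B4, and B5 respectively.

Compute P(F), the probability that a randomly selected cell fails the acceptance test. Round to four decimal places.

0.1625

Total: 720 + 320 + 340 + 520 + 100 = 2000.
P(B1) = 720/2000 = 0.36. P(B2) = 320/2000 = 0.16. P(B3) = 340/2000 = 0.17. P(B4) = 520/2000 = 0.26. P(B5) = 100/2000 = 0.05.
By the law of total probability,
P(F) = P(F|B1)·P(B1) + P(F|B2)·P(B2) + P(F|B3)·P(B3) + P(F|B4)·P(B4) + P(F|B5)·P(B5)
      = 0.1768·0.36 + 0.1516·0.16 + 0.0684·0.17 + 0.2085·0.26 + 0.1759·0.05
      = 0.063648 + 0.024256 + 0.011628 + 0.05421 + 0.008795 = 0.162537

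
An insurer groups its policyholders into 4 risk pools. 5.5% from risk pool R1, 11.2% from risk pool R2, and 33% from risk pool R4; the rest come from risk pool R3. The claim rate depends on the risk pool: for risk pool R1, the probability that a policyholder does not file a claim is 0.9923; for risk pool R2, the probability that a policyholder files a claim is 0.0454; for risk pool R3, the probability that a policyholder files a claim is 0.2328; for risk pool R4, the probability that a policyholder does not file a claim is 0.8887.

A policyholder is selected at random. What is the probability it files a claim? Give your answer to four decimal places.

P(C) ≈ 0.1593

P(R3) = 1 − (0.055 + 0.112 + 0.33) = 0.503.
P(C|R1) = 1 − 0.9923 = 0.0077.
P(C|R4) = 1 − 0.8887 = 0.1113.
Summing over the partition,
P(C) = P(C|R1)·P(R1) + P(C|R2)·P(R2) + P(C|R3)·P(R3) + P(C|R4)·P(R4)
      = 0.0077·0.055 + 0.0454·0.112 + 0.2328·0.503 + 0.1113·0.33
      = 0.0004235 + 0.0050848 + 0.1170984 + 0.036729 = 0.1593357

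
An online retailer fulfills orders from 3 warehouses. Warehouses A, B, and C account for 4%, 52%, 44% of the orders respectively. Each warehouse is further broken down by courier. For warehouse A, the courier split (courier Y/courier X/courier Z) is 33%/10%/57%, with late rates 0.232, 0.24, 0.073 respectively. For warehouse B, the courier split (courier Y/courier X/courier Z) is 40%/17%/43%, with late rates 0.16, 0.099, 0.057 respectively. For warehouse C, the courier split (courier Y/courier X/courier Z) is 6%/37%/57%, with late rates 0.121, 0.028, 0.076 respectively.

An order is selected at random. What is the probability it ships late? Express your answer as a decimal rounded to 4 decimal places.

P(L) ≈ 0.0873

P(L|A) = 0.33·0.232 + 0.1·0.24 + 0.57·0.073 = 0.07656 + 0.024 + 0.04161 = 0.14217
P(L|B) = 0.4·0.16 + 0.17·0.099 + 0.43·0.057 = 0.064 + 0.01683 + 0.02451 = 0.10534
P(L|C) = 0.06·0.121 + 0.37·0.028 + 0.57·0.076 = 0.00726 + 0.01036 + 0.04332 = 0.06094
Then overall,
P(L) = 0.04·0.14217 + 0.52·0.10534 + 0.44·0.06094
      = 0.0056868 + 0.0547768 + 0.0268136 = 0.0872772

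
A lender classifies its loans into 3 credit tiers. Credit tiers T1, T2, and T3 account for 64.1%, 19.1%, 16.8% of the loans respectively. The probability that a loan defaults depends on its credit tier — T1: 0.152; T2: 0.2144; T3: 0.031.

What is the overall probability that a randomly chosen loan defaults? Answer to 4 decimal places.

0.1436

By the law of total probability,
P(D) = P(D|T1)·P(T1) + P(D|T2)·P(T2) + P(D|T3)·P(T3)
      = 0.152·0.641 + 0.2144·0.191 + 0.031·0.168
      = 0.097432 + 0.0409504 + 0.005208 = 0.1435904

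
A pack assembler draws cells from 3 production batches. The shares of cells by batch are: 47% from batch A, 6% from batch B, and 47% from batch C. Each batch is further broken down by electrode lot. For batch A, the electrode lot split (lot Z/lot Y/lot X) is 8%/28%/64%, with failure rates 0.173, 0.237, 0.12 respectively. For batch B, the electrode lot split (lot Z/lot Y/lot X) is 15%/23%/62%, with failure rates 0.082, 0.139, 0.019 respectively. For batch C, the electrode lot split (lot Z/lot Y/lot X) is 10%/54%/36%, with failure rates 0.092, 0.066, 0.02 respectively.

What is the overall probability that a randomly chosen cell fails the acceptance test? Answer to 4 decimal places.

P(F|A) = 0.08·0.173 + 0.28·0.237 + 0.64·0.12 = 0.01384 + 0.06636 + 0.0768 = 0.157
P(F|B) = 0.15·0.082 + 0.23·0.139 + 0.62·0.019 = 0.0123 + 0.03197 + 0.01178 = 0.05605
P(F|C) = 0.1·0.092 + 0.54·0.066 + 0.36·0.02 = 0.0092 + 0.03564 + 0.0072 = 0.05204
Then overall,
P(F) = 0.47·0.157 + 0.06·0.05605 + 0.47·0.05204
      = 0.07379 + 0.003363 + 0.0244588 = 0.1016118

P(F) ≈ 0.1016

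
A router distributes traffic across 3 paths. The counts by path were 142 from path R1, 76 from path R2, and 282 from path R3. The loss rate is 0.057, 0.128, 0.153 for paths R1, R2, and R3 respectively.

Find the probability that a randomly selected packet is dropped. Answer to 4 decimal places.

0.1219

Total: 142 + 76 + 282 = 500.
P(R1) = 142/500 = 0.284. P(R2) = 76/500 = 0.152. P(R3) = 282/500 = 0.564.
Summing over the partition,
P(L) = P(L|R1)·P(R1) + P(L|R2)·P(R2) + P(L|R3)·P(R3)
      = 0.057·0.284 + 0.128·0.152 + 0.153·0.564
      = 0.016188 + 0.019456 + 0.086292 = 0.121936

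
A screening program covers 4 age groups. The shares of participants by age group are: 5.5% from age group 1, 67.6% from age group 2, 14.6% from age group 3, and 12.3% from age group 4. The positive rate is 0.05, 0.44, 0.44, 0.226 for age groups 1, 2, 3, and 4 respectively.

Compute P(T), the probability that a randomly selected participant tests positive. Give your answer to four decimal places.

P(T) ≈ 0.3922

P(T) = P(T|1)·P(1) + P(T|2)·P(2) + P(T|3)·P(3) + P(T|4)·P(4)
      = 0.05·0.055 + 0.44·0.676 + 0.44·0.146 + 0.226·0.123
      = 0.00275 + 0.29744 + 0.06424 + 0.027798 = 0.392228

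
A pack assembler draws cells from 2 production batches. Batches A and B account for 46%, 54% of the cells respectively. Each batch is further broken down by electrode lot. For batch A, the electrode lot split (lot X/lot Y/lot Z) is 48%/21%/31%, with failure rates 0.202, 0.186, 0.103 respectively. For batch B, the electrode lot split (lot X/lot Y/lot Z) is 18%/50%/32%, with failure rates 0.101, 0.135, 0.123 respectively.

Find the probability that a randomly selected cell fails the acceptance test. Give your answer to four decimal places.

P(F|A) = 0.48·0.202 + 0.21·0.186 + 0.31·0.103 = 0.09696 + 0.03906 + 0.03193 = 0.16795
P(F|B) = 0.18·0.101 + 0.5·0.135 + 0.32·0.123 = 0.01818 + 0.0675 + 0.03936 = 0.12504
By total probability over the outer partition,
P(F) = 0.46·0.16795 + 0.54·0.12504
      = 0.077257 + 0.0675216 = 0.1447786

0.1448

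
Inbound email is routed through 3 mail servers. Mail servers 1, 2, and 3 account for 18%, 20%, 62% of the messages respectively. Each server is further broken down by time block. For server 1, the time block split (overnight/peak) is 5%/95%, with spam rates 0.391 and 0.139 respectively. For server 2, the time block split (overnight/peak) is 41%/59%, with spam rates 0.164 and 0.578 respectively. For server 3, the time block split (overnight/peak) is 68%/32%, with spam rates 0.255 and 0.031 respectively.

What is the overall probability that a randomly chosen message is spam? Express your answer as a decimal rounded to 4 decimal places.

0.2226

P(S|1) = 0.05·0.391 + 0.95·0.139 = 0.01955 + 0.13205 = 0.1516
P(S|2) = 0.41·0.164 + 0.59·0.578 = 0.06724 + 0.34102 = 0.40826
P(S|3) = 0.68·0.255 + 0.32·0.031 = 0.1734 + 0.00992 = 0.18332
By total probability over the outer partition,
P(S) = 0.18·0.1516 + 0.2·0.40826 + 0.62·0.18332
      = 0.027288 + 0.081652 + 0.1136584 = 0.2225984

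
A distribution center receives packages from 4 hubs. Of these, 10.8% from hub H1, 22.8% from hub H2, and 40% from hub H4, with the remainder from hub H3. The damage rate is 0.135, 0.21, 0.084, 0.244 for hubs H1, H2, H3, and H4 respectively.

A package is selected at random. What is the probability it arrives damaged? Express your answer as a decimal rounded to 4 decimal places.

0.1822

P(H3) = 1 − (0.108 + 0.228 + 0.4) = 0.264.
Summing over the partition,
P(D) = P(D|H1)·P(H1) + P(D|H2)·P(H2) + P(D|H3)·P(H3) + P(D|H4)·P(H4)
      = 0.135·0.108 + 0.21·0.228 + 0.084·0.264 + 0.244·0.4
      = 0.01458 + 0.04788 + 0.022176 + 0.0976 = 0.182236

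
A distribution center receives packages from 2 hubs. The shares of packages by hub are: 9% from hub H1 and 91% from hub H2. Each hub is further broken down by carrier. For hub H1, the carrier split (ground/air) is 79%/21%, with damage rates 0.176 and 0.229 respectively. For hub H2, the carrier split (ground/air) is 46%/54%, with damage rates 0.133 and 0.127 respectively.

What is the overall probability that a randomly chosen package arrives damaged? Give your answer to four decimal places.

0.1349

P(D|H1) = 0.79·0.176 + 0.21·0.229 = 0.13904 + 0.04809 = 0.18713
P(D|H2) = 0.46·0.133 + 0.54·0.127 = 0.06118 + 0.06858 = 0.12976
By total probability over the outer partition,
P(D) = 0.09·0.18713 + 0.91·0.12976
      = 0.0168417 + 0.1180816 = 0.1349233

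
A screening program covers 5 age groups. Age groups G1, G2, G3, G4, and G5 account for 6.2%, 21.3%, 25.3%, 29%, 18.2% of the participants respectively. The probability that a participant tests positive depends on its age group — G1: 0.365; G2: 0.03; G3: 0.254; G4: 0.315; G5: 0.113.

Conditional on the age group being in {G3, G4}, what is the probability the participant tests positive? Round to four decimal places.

Let S = {G3, G4}.
P(S) = 0.253 + 0.29 = 0.543.
P(T ∩ S) = 0.254·0.253 + 0.315·0.29 = 0.064262 + 0.09135 = 0.155612.
P(T | S) = 0.155612 / 0.543 = 0.286578…

P(T|S) ≈ 0.2866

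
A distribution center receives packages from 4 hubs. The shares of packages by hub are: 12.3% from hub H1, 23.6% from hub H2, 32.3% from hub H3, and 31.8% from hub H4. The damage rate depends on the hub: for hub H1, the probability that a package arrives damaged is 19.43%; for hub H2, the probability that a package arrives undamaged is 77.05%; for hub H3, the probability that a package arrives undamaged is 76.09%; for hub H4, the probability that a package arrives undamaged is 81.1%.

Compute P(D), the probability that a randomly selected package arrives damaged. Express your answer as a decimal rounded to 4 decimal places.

P(D) ≈ 0.2154

P(D|H2) = 1 − 0.7705 = 0.2295.
P(D|H3) = 1 − 0.7609 = 0.2391.
P(D|H4) = 1 − 0.811 = 0.189.
P(D) = P(D|H1)·P(H1) + P(D|H2)·P(H2) + P(D|H3)·P(H3) + P(D|H4)·P(H4)
      = 0.1943·0.123 + 0.2295·0.236 + 0.2391·0.323 + 0.189·0.318
      = 0.0238989 + 0.054162 + 0.0772293 + 0.060102 = 0.2153922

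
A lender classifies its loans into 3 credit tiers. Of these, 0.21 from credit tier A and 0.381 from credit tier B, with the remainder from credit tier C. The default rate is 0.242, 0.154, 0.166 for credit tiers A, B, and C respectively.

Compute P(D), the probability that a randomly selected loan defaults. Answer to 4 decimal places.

P(C) = 1 − (0.21 + 0.381) = 0.409.
P(D) = P(D|A)·P(A) + P(D|B)·P(B) + P(D|C)·P(C)
      = 0.242·0.21 + 0.154·0.381 + 0.166·0.409
      = 0.05082 + 0.058674 + 0.067894 = 0.177388

P(D) ≈ 0.1774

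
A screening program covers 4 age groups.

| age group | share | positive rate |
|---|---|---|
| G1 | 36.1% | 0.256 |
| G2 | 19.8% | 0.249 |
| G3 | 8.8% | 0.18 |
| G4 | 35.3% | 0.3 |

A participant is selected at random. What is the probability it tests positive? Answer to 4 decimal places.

0.2635

P(T) = P(T|G1)·P(G1) + P(T|G2)·P(G2) + P(T|G3)·P(G3) + P(T|G4)·P(G4)
      = 0.256·0.361 + 0.249·0.198 + 0.18·0.088 + 0.3·0.353
      = 0.092416 + 0.049302 + 0.01584 + 0.1059 = 0.263458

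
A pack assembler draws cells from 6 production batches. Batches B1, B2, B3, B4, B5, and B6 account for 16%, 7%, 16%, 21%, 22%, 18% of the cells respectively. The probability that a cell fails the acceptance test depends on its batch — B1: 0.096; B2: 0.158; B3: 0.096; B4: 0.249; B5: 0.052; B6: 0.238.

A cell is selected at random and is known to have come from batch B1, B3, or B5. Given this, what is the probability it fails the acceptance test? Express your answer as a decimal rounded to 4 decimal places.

0.0781

Let S = {B1, B3, B5}.
P(S) = 0.16 + 0.16 + 0.22 = 0.54.
P(F ∩ S) = 0.096·0.16 + 0.096·0.16 + 0.052·0.22 = 0.01536 + 0.01536 + 0.01144 = 0.04216.
P(F | S) = 0.04216 / 0.54 = 0.078074…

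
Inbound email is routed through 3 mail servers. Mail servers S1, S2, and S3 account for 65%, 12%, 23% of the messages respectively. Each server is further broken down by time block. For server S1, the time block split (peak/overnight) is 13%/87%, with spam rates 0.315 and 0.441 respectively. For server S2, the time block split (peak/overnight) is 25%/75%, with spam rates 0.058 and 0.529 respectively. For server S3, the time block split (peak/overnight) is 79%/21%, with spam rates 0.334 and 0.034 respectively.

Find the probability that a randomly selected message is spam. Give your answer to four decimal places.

P(S|S1) = 0.13·0.315 + 0.87·0.441 = 0.04095 + 0.38367 = 0.42462
P(S|S2) = 0.25·0.058 + 0.75·0.529 = 0.0145 + 0.39675 = 0.41125
P(S|S3) = 0.79·0.334 + 0.21·0.034 = 0.26386 + 0.00714 = 0.271
Then overall,
P(S) = 0.65·0.42462 + 0.12·0.41125 + 0.23·0.271
      = 0.276003 + 0.04935 + 0.06233 = 0.387683

P(S) ≈ 0.3877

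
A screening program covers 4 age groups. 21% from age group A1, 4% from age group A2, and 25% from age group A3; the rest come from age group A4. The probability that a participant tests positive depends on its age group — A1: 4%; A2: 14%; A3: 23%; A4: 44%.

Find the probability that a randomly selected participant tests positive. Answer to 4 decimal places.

P(A4) = 1 − (0.21 + 0.04 + 0.25) = 0.5.
P(T) = P(T|A1)·P(A1) + P(T|A2)·P(A2) + P(T|A3)·P(A3) + P(T|A4)·P(A4)
      = 0.04·0.21 + 0.14·0.04 + 0.23·0.25 + 0.44·0.5
      = 0.0084 + 0.0056 + 0.0575 + 0.22 = 0.2915

0.2915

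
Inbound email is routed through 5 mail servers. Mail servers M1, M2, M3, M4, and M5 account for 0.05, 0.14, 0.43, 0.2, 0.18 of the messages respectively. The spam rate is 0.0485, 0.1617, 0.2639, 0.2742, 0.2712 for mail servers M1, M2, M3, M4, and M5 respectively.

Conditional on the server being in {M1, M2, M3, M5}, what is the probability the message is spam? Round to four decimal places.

Let J = {M1, M2, M3, M5}.
P(J) = 0.05 + 0.14 + 0.43 + 0.18 = 0.8.
P(S ∩ J) = 0.0485·0.05 + 0.1617·0.14 + 0.2639·0.43 + 0.2712·0.18 = 0.002425 + 0.022638 + 0.113477 + 0.048816 = 0.187356.
P(S | J) = 0.187356 / 0.8 = 0.234195…

0.2342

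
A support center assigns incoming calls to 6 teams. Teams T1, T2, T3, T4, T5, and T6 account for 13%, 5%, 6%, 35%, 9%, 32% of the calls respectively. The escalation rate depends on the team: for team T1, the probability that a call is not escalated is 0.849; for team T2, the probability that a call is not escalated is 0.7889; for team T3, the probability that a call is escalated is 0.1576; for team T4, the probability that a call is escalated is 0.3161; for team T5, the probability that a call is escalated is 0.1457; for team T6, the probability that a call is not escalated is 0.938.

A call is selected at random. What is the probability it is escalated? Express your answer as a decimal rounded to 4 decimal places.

0.1832

P(E|T1) = 1 − 0.849 = 0.151.
P(E|T2) = 1 − 0.7889 = 0.2111.
P(E|T6) = 1 − 0.938 = 0.062.
P(E) = P(E|T1)·P(T1) + P(E|T2)·P(T2) + P(E|T3)·P(T3) + P(E|T4)·P(T4) + P(E|T5)·P(T5) + P(E|T6)·P(T6)
      = 0.151·0.13 + 0.2111·0.05 + 0.1576·0.06 + 0.3161·0.35 + 0.1457·0.09 + 0.062·0.32
      = 0.01963 + 0.010555 + 0.009456 + 0.110635 + 0.013113 + 0.01984 = 0.183229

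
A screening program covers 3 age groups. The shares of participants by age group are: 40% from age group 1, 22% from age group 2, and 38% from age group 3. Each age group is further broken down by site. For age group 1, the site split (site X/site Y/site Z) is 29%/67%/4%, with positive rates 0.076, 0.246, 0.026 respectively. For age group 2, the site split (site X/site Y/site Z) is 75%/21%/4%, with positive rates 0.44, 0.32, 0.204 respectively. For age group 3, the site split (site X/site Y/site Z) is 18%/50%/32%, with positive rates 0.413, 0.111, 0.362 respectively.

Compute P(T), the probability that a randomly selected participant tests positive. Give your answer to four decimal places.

0.2577

P(T|1) = 0.29·0.076 + 0.67·0.246 + 0.04·0.026 = 0.02204 + 0.16482 + 0.00104 = 0.1879
P(T|2) = 0.75·0.44 + 0.21·0.32 + 0.04·0.204 = 0.33 + 0.0672 + 0.00816 = 0.40536
P(T|3) = 0.18·0.413 + 0.5·0.111 + 0.32·0.362 = 0.07434 + 0.0555 + 0.11584 = 0.24568
Then overall,
P(T) = 0.4·0.1879 + 0.22·0.40536 + 0.38·0.24568
      = 0.07516 + 0.0891792 + 0.0933584 = 0.2576976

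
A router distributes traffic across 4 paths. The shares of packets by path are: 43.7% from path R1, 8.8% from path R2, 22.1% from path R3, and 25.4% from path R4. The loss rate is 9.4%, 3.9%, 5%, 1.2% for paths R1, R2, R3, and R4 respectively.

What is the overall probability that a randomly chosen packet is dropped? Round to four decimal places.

0.0586

By the law of total probability,
P(L) = P(L|R1)·P(R1) + P(L|R2)·P(R2) + P(L|R3)·P(R3) + P(L|R4)·P(R4)
      = 0.094·0.437 + 0.039·0.088 + 0.05·0.221 + 0.012·0.254
      = 0.041078 + 0.003432 + 0.01105 + 0.003048 = 0.058608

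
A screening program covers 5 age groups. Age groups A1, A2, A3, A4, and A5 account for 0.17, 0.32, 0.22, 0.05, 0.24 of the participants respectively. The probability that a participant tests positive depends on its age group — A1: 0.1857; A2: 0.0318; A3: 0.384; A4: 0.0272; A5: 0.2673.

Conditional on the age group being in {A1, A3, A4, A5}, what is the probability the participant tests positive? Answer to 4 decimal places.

Let S = {A1, A3, A4, A5}.
P(S) = 0.17 + 0.22 + 0.05 + 0.24 = 0.68.
P(T ∩ S) = 0.1857·0.17 + 0.384·0.22 + 0.0272·0.05 + 0.2673·0.24 = 0.031569 + 0.08448 + 0.00136 + 0.064152 = 0.181561.
P(T | S) = 0.181561 / 0.68 = 0.267001…

P(T|S) ≈ 0.2670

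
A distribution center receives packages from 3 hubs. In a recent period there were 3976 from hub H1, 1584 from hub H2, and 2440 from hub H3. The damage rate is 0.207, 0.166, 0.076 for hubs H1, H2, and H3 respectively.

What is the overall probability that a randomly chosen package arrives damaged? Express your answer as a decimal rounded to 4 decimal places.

P(D) ≈ 0.1589

Total: 3976 + 1584 + 2440 = 8000.
P(H1) = 3976/8000 = 0.497. P(H2) = 1584/8000 = 0.198. P(H3) = 2440/8000 = 0.305.
P(D) = P(D|H1)·P(H1) + P(D|H2)·P(H2) + P(D|H3)·P(H3)
      = 0.207·0.497 + 0.166·0.198 + 0.076·0.305
      = 0.102879 + 0.032868 + 0.02318 = 0.158927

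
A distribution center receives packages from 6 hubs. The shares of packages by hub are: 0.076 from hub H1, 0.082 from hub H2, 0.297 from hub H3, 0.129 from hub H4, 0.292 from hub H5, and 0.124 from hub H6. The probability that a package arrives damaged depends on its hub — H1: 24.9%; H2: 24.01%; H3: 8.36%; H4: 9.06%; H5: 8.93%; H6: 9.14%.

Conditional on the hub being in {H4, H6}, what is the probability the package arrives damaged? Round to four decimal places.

0.0910

Let S = {H4, H6}.
P(S) = 0.129 + 0.124 = 0.253.
P(D ∩ S) = 0.0906·0.129 + 0.0914·0.124 = 0.0116874 + 0.0113336 = 0.023021.
P(D | S) = 0.023021 / 0.253 = 0.090992…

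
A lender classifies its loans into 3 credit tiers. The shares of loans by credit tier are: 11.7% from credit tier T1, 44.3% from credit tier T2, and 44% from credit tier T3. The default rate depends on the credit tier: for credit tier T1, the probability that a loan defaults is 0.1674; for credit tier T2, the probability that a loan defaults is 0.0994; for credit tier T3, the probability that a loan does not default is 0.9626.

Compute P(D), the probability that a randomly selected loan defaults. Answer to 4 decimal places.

P(D|T3) = 1 − 0.9626 = 0.0374.
P(D) = P(D|T1)·P(T1) + P(D|T2)·P(T2) + P(D|T3)·P(T3)
      = 0.1674·0.117 + 0.0994·0.443 + 0.0374·0.44
      = 0.0195858 + 0.0440342 + 0.016456 = 0.080076

P(D) ≈ 0.0801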